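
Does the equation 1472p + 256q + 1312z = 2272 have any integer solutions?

gcd(1472, 256) = 64.
gcd(64, 1312) = 32.
32 divides 2272, so integer solutions exist.

yes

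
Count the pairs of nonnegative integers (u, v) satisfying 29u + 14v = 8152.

20

gcd(29, 14) = 1  (29 = 2*14 + 1, 14 = 14*1).
Back-substituting, 29*(1) + 14*(-2) = 1.
Scale by 8152: one solution is (8152, -16304). Reduce u mod 14: (4, 574).
General: u = 4 + 14t, v = 574 - 29t.
u ≥ 0 ⇒ t ≥ 0; v ≥ 0 ⇒ t ≤ 19. So t ∈ [0, 19]: 20 solutions.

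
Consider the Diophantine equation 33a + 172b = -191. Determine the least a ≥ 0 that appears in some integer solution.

161

gcd(172, 33):
  172 = 5·33 + 7
  33 = 4·7 + 5
  7 = 1·5 + 2
  5 = 2·2 + 1
  2 = 2·1
so gcd(172, 33) = 1.
1 divides -191, so solutions exist.
Back-substitute for Bézout coefficients:
  1 = 5 - 2·2
  ... = 33·(73) + 172·(-14)
Scale by -191/1 = -191: (a₀, b₀) = (-13943, 2674).
General solution: a = -13943 + 172t, b = 2674 - 33t for integer t.
a ≥ 0: smallest is -13943 mod 172 = 161 (at t = 82), with b = -32.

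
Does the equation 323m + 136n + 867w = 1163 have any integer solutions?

no

gcd(323, 136) = 17  (323 = 2*136 + 51, 136 = 2*51 + 34, 51 = 1*34 + 17, 34 = 2*17).
gcd(17, 867) = 17.
17 does not divide 1163 (remainder 7), so no integer solutions.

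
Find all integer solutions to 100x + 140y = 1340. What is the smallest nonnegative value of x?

5

gcd(140, 100) = 20  (140 = 1*100 + 40, 100 = 2*40 + 20, 40 = 2*20).
20 divides 1340, so solutions exist.
Back-substituting, 100*(3) + 140*(-2) = 20.
Scale by 1340/20 = 67: (x₀, y₀) = (201, -134).
General solution: x = 201 + 7t, y = -134 - 5t for integer t.
x ≥ 0: smallest is 201 mod 7 = 5 (at t = -28), with y = 6.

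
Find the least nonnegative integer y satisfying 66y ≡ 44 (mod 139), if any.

47

gcd(139, 66):
  139 = 2·66 + 7
  66 = 9·7 + 3
  7 = 2·3 + 1
  3 = 3·1
so gcd(139, 66) = 1.
1 divides 44, so solutions exist.
Back-substitute for Bézout coefficients:
  1 = 7 - 2·3
  ... = 66·(-40) + 139·(19)
So 66·(-40) ≡ 1 (mod 139); multiply by 44: y ≡ -1760 (mod 139).
Smallest nonnegative: y = -1760 mod 139 = 47.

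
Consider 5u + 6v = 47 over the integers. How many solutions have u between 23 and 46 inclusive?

gcd(6, 5):
  6 = 1×5 + 1
  5 = 5×1
so gcd(6, 5) = 1.
Back-substitute for Bézout coefficients:
  1 = 6 - 1×5
  ... = 5×(-1) + 6×(1)
Scale by 47: particular solution (-47, 47); reduce u mod 6: (1, 7).
General solution: u = 1 + 6t, v = 7 - 5t for integer t.
23 ≤ 1 + 6t ≤ 46 gives t ∈ [4, 7], which is 4 values.

4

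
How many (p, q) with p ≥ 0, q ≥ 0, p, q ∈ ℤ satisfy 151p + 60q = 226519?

25

gcd(151, 60) = 1.
By Bézout, 151*(-29) + 60*(73) = 1.
One solution: (49, 3652).
General: p = 49 + 60t, q = 3652 - 151t.
p ≥ 0 ⇒ t ≥ 0; q ≥ 0 ⇒ t ≤ 24. So t ∈ [0, 24]: 25 solutions.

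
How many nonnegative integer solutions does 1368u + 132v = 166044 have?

gcd(1368, 132) = 12.
By Bézout, 1368×(3) + 132×(-31) = 12.
One solution: (8, 1175).
General: u = 8 + 11t, v = 1175 - 114t.
u ≥ 0 ⇒ t ≥ 0; v ≥ 0 ⇒ t ≤ 10. So t ∈ [0, 10]: 11 solutions.

11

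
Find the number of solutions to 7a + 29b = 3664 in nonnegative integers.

18

gcd(29, 7):
  29 = 4*7 + 1
  7 = 7*1
so gcd(29, 7) = 1.
Back-substitute for Bézout coefficients:
  1 = 29 - 4*7
  ... = 7*(-4) + 29*(1)
Scale by 3664: one solution is (-14656, 3664). Reduce a mod 29: (18, 122).
General: a = 18 + 29t, b = 122 - 7t.
a ≥ 0 ⇒ t ≥ 0; b ≥ 0 ⇒ t ≤ 17. So t ∈ [0, 17]: 18 solutions.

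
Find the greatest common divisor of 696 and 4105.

gcd(4105, 696):
  4105 = 5×696 + 625
  696 = 1×625 + 71
  625 = 8×71 + 57
  71 = 1×57 + 14
  57 = 4×14 + 1
  14 = 14×1
so gcd(4105, 696) = 1.

1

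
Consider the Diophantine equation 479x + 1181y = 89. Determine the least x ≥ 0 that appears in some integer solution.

gcd(1181, 479) = 1  (1181 = 2×479 + 223, 479 = 2×223 + 33, 223 = 6×33 + 25, 33 = 1×25 + 8, 25 = 3×8 + 1, 8 = 8×1).
1 divides 89, so solutions exist.
Back-substituting, 479×(-143) + 1181×(58) = 1.
Scale by 89/1 = 89: (x₀, y₀) = (-12727, 5162).
General solution: x = -12727 + 1181t, y = 5162 - 479t for integer t.
x ≥ 0: smallest is -12727 mod 1181 = 264 (at t = 11), with y = -107.

264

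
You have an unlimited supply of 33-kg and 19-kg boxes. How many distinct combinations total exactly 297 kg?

1

Need nonnegative integers with 33j + 19k = 297.
gcd(33, 19) = 1, and 33·(-4) + 19·(7) = 1.
So (j₀, k₀) = (-1188, 2079); general j = -1188 + 19t, k = 2079 - 33t.
j ≥ 0 ⇒ t ≥ 63; k ≥ 0 ⇒ t ≤ 63. That's 1 value of t.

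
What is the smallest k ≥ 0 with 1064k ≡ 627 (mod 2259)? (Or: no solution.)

525

gcd(2259, 1064) = 1  (2259 = 2·1064 + 131, 1064 = 8·131 + 16, 131 = 8·16 + 3, 16 = 5·3 + 1, 3 = 3·1).
1 divides 627, so solutions exist.
Back-substituting, 1064·(707) + 2259·(-333) = 1.
So 1064·(707) ≡ 1 (mod 2259); multiply by 627: k ≡ 443289 (mod 2259).
Smallest nonnegative: k = 443289 mod 2259 = 525.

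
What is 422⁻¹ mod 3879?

2969

gcd(3879, 422) = 1  (3879 = 9×422 + 81, 422 = 5×81 + 17, 81 = 4×17 + 13, 17 = 1×13 + 4, 13 = 3×4 + 1, 4 = 4×1).
Back-substituting, 422×(-910) + 3879×(99) = 1.
So 422×-910 ≡ 1 (mod 3879), and -910 mod 3879 = 2969.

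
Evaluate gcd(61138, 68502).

gcd(68502, 61138) = 14  (68502 = 1×61138 + 7364, 61138 = 8×7364 + 2226, 7364 = 3×2226 + 686, 2226 = 3×686 + 168, 686 = 4×168 + 14, 168 = 12×14).

14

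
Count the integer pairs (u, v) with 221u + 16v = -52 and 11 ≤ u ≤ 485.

gcd(221, 16) = 1.
By Bézout, 221·(5) + 16·(-69) = 1.
Particular solution: (12, -169).
General solution: u = 12 + 16t, v = -169 - 221t for integer t.
11 ≤ 12 + 16t ≤ 485 gives t ∈ [0, 29], which is 30 values.

30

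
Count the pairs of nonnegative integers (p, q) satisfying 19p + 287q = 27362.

5

gcd(287, 19) = 1  (287 = 15·19 + 2, 19 = 9·2 + 1, 2 = 2·1).
Back-substituting, 19·(136) + 287·(-9) = 1.
Scale by 27362: one solution is (3721232, -246258). Reduce p mod 287: (277, 77).
General: p = 277 + 287t, q = 77 - 19t.
p ≥ 0 ⇒ t ≥ 0; q ≥ 0 ⇒ t ≤ 4. So t ∈ [0, 4]: 5 solutions.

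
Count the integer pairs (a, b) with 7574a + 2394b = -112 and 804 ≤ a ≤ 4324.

20

gcd(7574, 2394) = 14.
By Bézout, 7574×(55) + 2394×(-174) = 14.
Particular solution: (73, -231).
General solution: a = 73 + 171t, b = -231 - 541t for integer t.
804 ≤ 73 + 171t ≤ 4324 gives t ∈ [5, 24], which is 20 values.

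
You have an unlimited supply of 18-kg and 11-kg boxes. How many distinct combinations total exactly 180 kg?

1

Need nonnegative integers with 18j + 11k = 180.
gcd(18, 11) = 1, and 18·(-3) + 11·(5) = 1.
So (j₀, k₀) = (-540, 900); general j = -540 + 11t, k = 900 - 18t.
j ≥ 0 ⇒ t ≥ 50; k ≥ 0 ⇒ t ≤ 50. That's 1 value of t.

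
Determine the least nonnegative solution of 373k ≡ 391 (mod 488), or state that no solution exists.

gcd(488, 373):
  488 = 1*373 + 115
  373 = 3*115 + 28
  115 = 4*28 + 3
  28 = 9*3 + 1
  3 = 3*1
so gcd(488, 373) = 1.
1 divides 391, so solutions exist.
Back-substitute for Bézout coefficients:
  1 = 28 - 9*3
  ... = 373*(157) + 488*(-120)
So 373*(157) ≡ 1 (mod 488); multiply by 391: k ≡ 61387 (mod 488).
Smallest nonnegative: k = 61387 mod 488 = 387.

387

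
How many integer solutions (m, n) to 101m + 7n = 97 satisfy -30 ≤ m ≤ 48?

gcd(101, 7) = 1.
By Bézout, 101*(-2) + 7*(29) = 1.
Particular solution: (2, -15).
General solution: m = 2 + 7t, n = -15 - 101t for integer t.
-30 ≤ 2 + 7t ≤ 48 gives t ∈ [-4, 6], which is 11 values.

11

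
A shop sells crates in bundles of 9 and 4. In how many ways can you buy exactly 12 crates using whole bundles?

Need nonnegative integers with 9j + 4k = 12.
gcd(9, 4) = 1, and 9·(1) + 4·(-2) = 1.
So (j₀, k₀) = (12, -24); general j = 12 + 4t, k = -24 - 9t.
j ≥ 0 ⇒ t ≥ -3; k ≥ 0 ⇒ t ≤ -3. That's 1 value of t.

1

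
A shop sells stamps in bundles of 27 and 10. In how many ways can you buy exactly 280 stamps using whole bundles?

Need nonnegative integers with 27j + 10k = 280.
gcd(27, 10) = 1, and 27·(3) + 10·(-8) = 1.
So (j₀, k₀) = (840, -2240); general j = 840 + 10t, k = -2240 - 27t.
j ≥ 0 ⇒ t ≥ -84; k ≥ 0 ⇒ t ≤ -83. That's 2 values of t.

2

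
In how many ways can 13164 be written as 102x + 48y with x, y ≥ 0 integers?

16

gcd(102, 48) = 6  (102 = 2*48 + 6, 48 = 8*6).
Back-substituting, 102*(1) + 48*(-2) = 6.
Scale by 2194: one solution is (2194, -4388). Reduce x mod 8: (2, 270).
General: x = 2 + 8t, y = 270 - 17t.
x ≥ 0 ⇒ t ≥ 0; y ≥ 0 ⇒ t ≤ 15. So t ∈ [0, 15]: 16 solutions.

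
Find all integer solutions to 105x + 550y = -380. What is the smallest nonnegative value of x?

54

gcd(550, 105):
  550 = 5×105 + 25
  105 = 4×25 + 5
  25 = 5×5
so gcd(550, 105) = 5.
5 divides -380, so solutions exist.
Back-substitute for Bézout coefficients:
  5 = 105 - 4×25
  ... = 105×(21) + 550×(-4)
Scale by -380/5 = -76: (x₀, y₀) = (-1596, 304).
General solution: x = -1596 + 110t, y = 304 - 21t for integer t.
x ≥ 0: smallest is -1596 mod 110 = 54 (at t = 15), with y = -11.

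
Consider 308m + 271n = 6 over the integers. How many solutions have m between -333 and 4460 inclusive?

17

gcd(308, 271) = 1.
By Bézout, 308·(22) + 271·(-25) = 1.
Particular solution: (132, -150).
General solution: m = 132 + 271t, n = -150 - 308t for integer t.
-333 ≤ 132 + 271t ≤ 4460 gives t ∈ [-1, 15], which is 17 values.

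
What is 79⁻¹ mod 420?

319

gcd(420, 79):
  420 = 5×79 + 25
  79 = 3×25 + 4
  25 = 6×4 + 1
  4 = 4×1
so gcd(420, 79) = 1.
Back-substitute for Bézout coefficients:
  1 = 25 - 6×4
  ... = 79×(-101) + 420×(19)
So 79×-101 ≡ 1 (mod 420), and -101 mod 420 = 319.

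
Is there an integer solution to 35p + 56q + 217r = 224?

gcd(56, 35) = 7.
gcd(7, 217) = 7.
7 divides 224, so integer solutions exist.

yes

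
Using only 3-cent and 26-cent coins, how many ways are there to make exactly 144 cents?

Need nonnegative integers with 3j + 26k = 144.
gcd(3, 26) = 1, and 3·(9) + 26·(-1) = 1.
So (j₀, k₀) = (1296, -144); general j = 1296 + 26t, k = -144 - 3t.
j ≥ 0 ⇒ t ≥ -49; k ≥ 0 ⇒ t ≤ -48. That's 2 values of t.

2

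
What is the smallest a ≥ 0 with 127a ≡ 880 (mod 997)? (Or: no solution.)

423

gcd(997, 127) = 1.
1 divides 880, so solutions exist.
By Bézout, 127·(-157) + 997·(20) = 1.
So 127·(-157) ≡ 1 (mod 997); multiply by 880: a ≡ -138160 (mod 997).
Smallest nonnegative: a = -138160 mod 997 = 423.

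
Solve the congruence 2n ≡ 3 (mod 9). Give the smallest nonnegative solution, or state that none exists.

6

gcd(9, 2) = 1  (9 = 4×2 + 1, 2 = 2×1).
1 divides 3, so solutions exist.
Back-substituting, 2×(-4) + 9×(1) = 1.
So 2×(-4) ≡ 1 (mod 9); multiply by 3: n ≡ -12 (mod 9).
Smallest nonnegative: n = -12 mod 9 = 6.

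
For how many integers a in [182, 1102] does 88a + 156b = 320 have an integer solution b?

gcd(156, 88) = 4.
By Bézout, 88×(16) + 156×(-9) = 4.
Particular solution: (32, -16).
General solution: a = 32 + 39t, b = -16 - 22t for integer t.
182 ≤ 32 + 39t ≤ 1102 gives t ∈ [4, 27], which is 24 values.

24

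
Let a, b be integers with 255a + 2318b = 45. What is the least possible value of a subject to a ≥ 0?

1091

gcd(2318, 255) = 1.
1 divides 45, so solutions exist.
By Bézout, 255×(-1109) + 2318×(122) = 1.
Scale by 45/1 = 45: (a₀, b₀) = (-49905, 5490).
General solution: a = -49905 + 2318t, b = 5490 - 255t for integer t.
a ≥ 0: smallest is -49905 mod 2318 = 1091 (at t = 22), with b = -120.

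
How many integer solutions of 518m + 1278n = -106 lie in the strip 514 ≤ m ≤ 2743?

4

gcd(1278, 518) = 2.
By Bézout, 518×(301) + 1278×(-122) = 2.
Particular solution: (22, -9).
General solution: m = 22 + 639t, n = -9 - 259t for integer t.
514 ≤ 22 + 639t ≤ 2743 gives t ∈ [1, 4], which is 4 values.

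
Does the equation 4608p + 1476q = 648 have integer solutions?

yes

gcd(4608, 1476) = 36  (4608 = 3×1476 + 180, 1476 = 8×180 + 36, 180 = 5×36).
36 divides 648, so integer solutions exist.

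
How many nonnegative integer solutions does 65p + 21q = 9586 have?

7

gcd(65, 21) = 1  (65 = 3*21 + 2, 21 = 10*2 + 1, 2 = 2*1).
Back-substituting, 65*(-10) + 21*(31) = 1.
Scale by 9586: one solution is (-95860, 297166). Reduce p mod 21: (5, 441).
General: p = 5 + 21t, q = 441 - 65t.
p ≥ 0 ⇒ t ≥ 0; q ≥ 0 ⇒ t ≤ 6. So t ∈ [0, 6]: 7 solutions.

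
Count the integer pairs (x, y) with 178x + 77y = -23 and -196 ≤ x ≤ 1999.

gcd(178, 77) = 1  (178 = 2*77 + 24, 77 = 3*24 + 5, 24 = 4*5 + 4, 5 = 1*4 + 1, 4 = 4*1).
Back-substituting, 178*(-16) + 77*(37) = 1.
Scale by -23: particular solution (368, -851); reduce x mod 77: (60, -139).
General solution: x = 60 + 77t, y = -139 - 178t for integer t.
-196 ≤ 60 + 77t ≤ 1999 gives t ∈ [-3, 25], which is 29 values.

29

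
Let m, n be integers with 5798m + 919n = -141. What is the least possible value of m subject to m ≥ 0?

747

gcd(5798, 919) = 1.
1 divides -141, so solutions exist.
By Bézout, 5798·(288) + 919·(-1817) = 1.
Scale by -141/1 = -141: (m₀, n₀) = (-40608, 256197).
General solution: m = -40608 + 919t, n = 256197 - 5798t for integer t.
m ≥ 0: smallest is -40608 mod 919 = 747 (at t = 45), with n = -4713.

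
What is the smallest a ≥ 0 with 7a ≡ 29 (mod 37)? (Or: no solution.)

gcd(37, 7) = 1  (37 = 5×7 + 2, 7 = 3×2 + 1, 2 = 2×1).
1 divides 29, so solutions exist.
Back-substituting, 7×(16) + 37×(-3) = 1.
So 7×(16) ≡ 1 (mod 37); multiply by 29: a ≡ 464 (mod 37).
Smallest nonnegative: a = 464 mod 37 = 20.

20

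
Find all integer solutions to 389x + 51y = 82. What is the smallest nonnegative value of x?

gcd(389, 51) = 1.
1 divides 82, so solutions exist.
By Bézout, 389·(8) + 51·(-61) = 1.
Scale by 82/1 = 82: (x₀, y₀) = (656, -5002).
General solution: x = 656 + 51t, y = -5002 - 389t for integer t.
x ≥ 0: smallest is 656 mod 51 = 44 (at t = -12), with y = -334.

44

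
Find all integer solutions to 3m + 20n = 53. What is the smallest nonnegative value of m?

gcd(20, 3):
  20 = 6×3 + 2
  3 = 1×2 + 1
  2 = 2×1
so gcd(20, 3) = 1.
1 divides 53, so solutions exist.
Back-substitute for Bézout coefficients:
  1 = 3 - 1×2
  ... = 3×(7) + 20×(-1)
Scale by 53/1 = 53: (m₀, n₀) = (371, -53).
General solution: m = 371 + 20t, n = -53 - 3t for integer t.
m ≥ 0: smallest is 371 mod 20 = 11 (at t = -18), with n = 1.

11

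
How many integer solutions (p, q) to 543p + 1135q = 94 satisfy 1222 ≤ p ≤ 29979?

gcd(1135, 543) = 1.
By Bézout, 543*(-278) + 1135*(133) = 1.
Particular solution: (1108, -530).
General solution: p = 1108 + 1135t, q = -530 - 543t for integer t.
1222 ≤ 1108 + 1135t ≤ 29979 gives t ∈ [1, 25], which is 25 values.

25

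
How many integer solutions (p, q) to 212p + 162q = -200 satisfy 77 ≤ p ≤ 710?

8

gcd(212, 162):
  212 = 1*162 + 50
  162 = 3*50 + 12
  50 = 4*12 + 2
  12 = 6*2
so gcd(212, 162) = 2.
Back-substitute for Bézout coefficients:
  2 = 50 - 4*12
  ... = 212*(13) + 162*(-17)
Scale by -100: particular solution (-1300, 1700); reduce p mod 81: (77, -102).
General solution: p = 77 + 81t, q = -102 - 106t for integer t.
77 ≤ 77 + 81t ≤ 710 gives t ∈ [0, 7], which is 8 values.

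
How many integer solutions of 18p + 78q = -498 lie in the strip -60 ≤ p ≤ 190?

gcd(78, 18):
  78 = 4×18 + 6
  18 = 3×6
so gcd(78, 18) = 6.
Back-substitute for Bézout coefficients:
  6 = 78 - 4×18
  ... = 18×(-4) + 78×(1)
Scale by -83: particular solution (332, -83); reduce p mod 13: (7, -8).
General solution: p = 7 + 13t, q = -8 - 3t for integer t.
-60 ≤ 7 + 13t ≤ 190 gives t ∈ [-5, 14], which is 20 values.

20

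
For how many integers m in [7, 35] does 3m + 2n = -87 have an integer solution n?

gcd(3, 2) = 1  (3 = 1·2 + 1, 2 = 2·1).
Back-substituting, 3·(1) + 2·(-1) = 1.
Scale by -87: particular solution (-87, 87); reduce m mod 2: (1, -45).
General solution: m = 1 + 2t, n = -45 - 3t for integer t.
7 ≤ 1 + 2t ≤ 35 gives t ∈ [3, 17], which is 15 values.

15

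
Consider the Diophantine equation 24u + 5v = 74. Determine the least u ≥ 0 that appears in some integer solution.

1

gcd(24, 5):
  24 = 4*5 + 4
  5 = 1*4 + 1
  4 = 4*1
so gcd(24, 5) = 1.
1 divides 74, so solutions exist.
Back-substitute for Bézout coefficients:
  1 = 5 - 1*4
  ... = 24*(-1) + 5*(5)
Scale by 74/1 = 74: (u₀, v₀) = (-74, 370).
General solution: u = -74 + 5t, v = 370 - 24t for integer t.
u ≥ 0: smallest is -74 mod 5 = 1 (at t = 15), with v = 10.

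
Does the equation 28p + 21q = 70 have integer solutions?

yes

gcd(28, 21) = 7  (28 = 1×21 + 7, 21 = 3×7).
7 divides 70, so integer solutions exist.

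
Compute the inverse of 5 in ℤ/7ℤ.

3

gcd(7, 5) = 1  (7 = 1×5 + 2, 5 = 2×2 + 1, 2 = 2×1).
Back-substituting, 5×(3) + 7×(-2) = 1.
So 5×3 ≡ 1 (mod 7), and 3 mod 7 = 3.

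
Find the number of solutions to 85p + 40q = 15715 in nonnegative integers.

23

gcd(85, 40) = 5.
By Bézout, 85×(1) + 40×(-2) = 5.
One solution: (7, 378).
General: p = 7 + 8t, q = 378 - 17t.
p ≥ 0 ⇒ t ≥ 0; q ≥ 0 ⇒ t ≤ 22. So t ∈ [0, 22]: 23 solutions.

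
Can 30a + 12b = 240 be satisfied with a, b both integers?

yes

gcd(30, 12) = 6.
6 divides 240, so integer solutions exist.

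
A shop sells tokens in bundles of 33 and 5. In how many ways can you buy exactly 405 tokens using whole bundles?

3

Need nonnegative integers with 33j + 5k = 405.
gcd(33, 5) = 1, and 33·(2) + 5·(-13) = 1.
So (j₀, k₀) = (810, -5265); general j = 810 + 5t, k = -5265 - 33t.
j ≥ 0 ⇒ t ≥ -162; k ≥ 0 ⇒ t ≤ -160. That's 3 values of t.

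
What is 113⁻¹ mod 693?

gcd(693, 113) = 1.
By Bézout, 113·(92) + 693·(-15) = 1.
So 113·92 ≡ 1 (mod 693), and 92 mod 693 = 92.

92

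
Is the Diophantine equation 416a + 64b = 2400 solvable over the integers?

gcd(416, 64) = 32.
32 divides 2400, so integer solutions exist.

yes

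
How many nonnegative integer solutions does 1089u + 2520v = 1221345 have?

gcd(2520, 1089):
  2520 = 2*1089 + 342
  1089 = 3*342 + 63
  342 = 5*63 + 27
  63 = 2*27 + 9
  27 = 3*9
so gcd(2520, 1089) = 9.
Back-substitute for Bézout coefficients:
  9 = 63 - 2*27
  ... = 1089*(81) + 2520*(-35)
Scale by 135705: one solution is (10992105, -4749675). Reduce u mod 280: (145, 422).
General: u = 145 + 280t, v = 422 - 121t.
u ≥ 0 ⇒ t ≥ 0; v ≥ 0 ⇒ t ≤ 3. So t ∈ [0, 3]: 4 solutions.

4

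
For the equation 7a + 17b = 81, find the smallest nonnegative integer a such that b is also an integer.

14

gcd(17, 7) = 1.
1 divides 81, so solutions exist.
By Bézout, 7×(5) + 17×(-2) = 1.
Scale by 81/1 = 81: (a₀, b₀) = (405, -162).
General solution: a = 405 + 17t, b = -162 - 7t for integer t.
a ≥ 0: smallest is 405 mod 17 = 14 (at t = -23), with b = -1.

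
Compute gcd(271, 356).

gcd(356, 271):
  356 = 1*271 + 85
  271 = 3*85 + 16
  85 = 5*16 + 5
  16 = 3*5 + 1
  5 = 5*1
so gcd(356, 271) = 1.

1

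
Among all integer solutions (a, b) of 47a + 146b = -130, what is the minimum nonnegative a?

78

gcd(146, 47):
  146 = 3·47 + 5
  47 = 9·5 + 2
  5 = 2·2 + 1
  2 = 2·1
so gcd(146, 47) = 1.
1 divides -130, so solutions exist.
Back-substitute for Bézout coefficients:
  1 = 5 - 2·2
  ... = 47·(-59) + 146·(19)
Scale by -130/1 = -130: (a₀, b₀) = (7670, -2470).
General solution: a = 7670 + 146t, b = -2470 - 47t for integer t.
a ≥ 0: smallest is 7670 mod 146 = 78 (at t = -52), with b = -26.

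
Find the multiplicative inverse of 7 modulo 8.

7

gcd(8, 7) = 1.
By Bézout, 7·(-1) + 8·(1) = 1.
So 7·-1 ≡ 1 (mod 8), and -1 mod 8 = 7.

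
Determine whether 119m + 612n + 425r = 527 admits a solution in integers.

gcd(612, 119):
  612 = 5*119 + 17
  119 = 7*17
so gcd(612, 119) = 17.
gcd(17, 425) = 17.
17 divides 527, so integer solutions exist.

yes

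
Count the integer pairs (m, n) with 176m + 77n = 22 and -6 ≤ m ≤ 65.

gcd(176, 77) = 11  (176 = 2·77 + 22, 77 = 3·22 + 11, 22 = 2·11).
Back-substituting, 176·(-3) + 77·(7) = 11.
Scale by 2: particular solution (-6, 14); reduce m mod 7: (1, -2).
General solution: m = 1 + 7t, n = -2 - 16t for integer t.
-6 ≤ 1 + 7t ≤ 65 gives t ∈ [-1, 9], which is 11 values.

11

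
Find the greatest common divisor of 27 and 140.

gcd(140, 27):
  140 = 5*27 + 5
  27 = 5*5 + 2
  5 = 2*2 + 1
  2 = 2*1
so gcd(140, 27) = 1.

1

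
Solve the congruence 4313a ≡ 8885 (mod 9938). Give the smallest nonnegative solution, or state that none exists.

8205

gcd(9938, 4313):
  9938 = 2×4313 + 1312
  4313 = 3×1312 + 377
  1312 = 3×377 + 181
  377 = 2×181 + 15
  181 = 12×15 + 1
  15 = 15×1
so gcd(9938, 4313) = 1.
1 divides 8885, so solutions exist.
Back-substitute for Bézout coefficients:
  1 = 181 - 12×15
  ... = 4313×(-659) + 9938×(286)
So 4313×(-659) ≡ 1 (mod 9938); multiply by 8885: a ≡ -5855215 (mod 9938).
Smallest nonnegative: a = -5855215 mod 9938 = 8205.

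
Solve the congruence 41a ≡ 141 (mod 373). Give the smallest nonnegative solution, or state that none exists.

149

gcd(373, 41) = 1  (373 = 9×41 + 4, 41 = 10×4 + 1, 4 = 4×1).
1 divides 141, so solutions exist.
Back-substituting, 41×(91) + 373×(-10) = 1.
So 41×(91) ≡ 1 (mod 373); multiply by 141: a ≡ 12831 (mod 373).
Smallest nonnegative: a = 12831 mod 373 = 149.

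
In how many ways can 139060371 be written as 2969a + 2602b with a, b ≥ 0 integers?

18

gcd(2969, 2602) = 1.
By Bézout, 2969*(-631) + 2602*(720) = 1.
One solution: (983, 52322).
General: a = 983 + 2602t, b = 52322 - 2969t.
a ≥ 0 ⇒ t ≥ 0; b ≥ 0 ⇒ t ≤ 17. So t ∈ [0, 17]: 18 solutions.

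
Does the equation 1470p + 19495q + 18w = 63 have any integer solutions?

gcd(19495, 1470) = 35  (19495 = 13×1470 + 385, 1470 = 3×385 + 315, 385 = 1×315 + 70, 315 = 4×70 + 35, 70 = 2×35).
gcd(35, 18) = 1.
1 divides 63, so integer solutions exist.

yes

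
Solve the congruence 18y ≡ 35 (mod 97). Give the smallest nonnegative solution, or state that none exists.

72

gcd(97, 18):
  97 = 5×18 + 7
  18 = 2×7 + 4
  7 = 1×4 + 3
  4 = 1×3 + 1
  3 = 3×1
so gcd(97, 18) = 1.
1 divides 35, so solutions exist.
Back-substitute for Bézout coefficients:
  1 = 4 - 1×3
  ... = 18×(27) + 97×(-5)
So 18×(27) ≡ 1 (mod 97); multiply by 35: y ≡ 945 (mod 97).
Smallest nonnegative: y = 945 mod 97 = 72.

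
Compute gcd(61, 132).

gcd(132, 61):
  132 = 2*61 + 10
  61 = 6*10 + 1
  10 = 10*1
so gcd(132, 61) = 1.

1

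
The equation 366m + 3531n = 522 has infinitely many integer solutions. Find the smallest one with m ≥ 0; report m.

gcd(3531, 366) = 3.
3 divides 522, so solutions exist.
By Bézout, 366·(-164) + 3531·(17) = 3.
Scale by 522/3 = 174: (m₀, n₀) = (-28536, 2958).
General solution: m = -28536 + 1177t, n = 2958 - 122t for integer t.
m ≥ 0: smallest is -28536 mod 1177 = 889 (at t = 25), with n = -92.

889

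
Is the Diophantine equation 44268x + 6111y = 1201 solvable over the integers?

no

gcd(44268, 6111):
  44268 = 7·6111 + 1491
  6111 = 4·1491 + 147
  1491 = 10·147 + 21
  147 = 7·21
so gcd(44268, 6111) = 21.
21 does not divide 1201 (remainder 4), so no integer solutions.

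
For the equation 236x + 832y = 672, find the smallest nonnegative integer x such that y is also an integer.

gcd(832, 236):
  832 = 3×236 + 124
  236 = 1×124 + 112
  124 = 1×112 + 12
  112 = 9×12 + 4
  12 = 3×4
so gcd(832, 236) = 4.
4 divides 672, so solutions exist.
Back-substitute for Bézout coefficients:
  4 = 112 - 9×12
  ... = 236×(67) + 832×(-19)
Scale by 672/4 = 168: (x₀, y₀) = (11256, -3192).
General solution: x = 11256 + 208t, y = -3192 - 59t for integer t.
x ≥ 0: smallest is 11256 mod 208 = 24 (at t = -54), with y = -6.

24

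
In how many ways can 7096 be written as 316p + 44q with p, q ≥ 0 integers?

gcd(316, 44):
  316 = 7·44 + 8
  44 = 5·8 + 4
  8 = 2·4
so gcd(316, 44) = 4.
Back-substitute for Bézout coefficients:
  4 = 44 - 5·8
  ... = 316·(-5) + 44·(36)
Scale by 1774: one solution is (-8870, 63864). Reduce p mod 11: (7, 111).
General: p = 7 + 11t, q = 111 - 79t.
p ≥ 0 ⇒ t ≥ 0; q ≥ 0 ⇒ t ≤ 1. So t ∈ [0, 1]: 2 solutions.

2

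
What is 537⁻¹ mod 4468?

1065

gcd(4468, 537) = 1  (4468 = 8×537 + 172, 537 = 3×172 + 21, 172 = 8×21 + 4, 21 = 5×4 + 1, 4 = 4×1).
Back-substituting, 537×(1065) + 4468×(-128) = 1.
So 537×1065 ≡ 1 (mod 4468), and 1065 mod 4468 = 1065.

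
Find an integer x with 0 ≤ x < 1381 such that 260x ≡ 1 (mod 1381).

gcd(1381, 260) = 1  (1381 = 5·260 + 81, 260 = 3·81 + 17, 81 = 4·17 + 13, 17 = 1·13 + 4, 13 = 3·4 + 1, 4 = 4·1).
Back-substituting, 260·(-324) + 1381·(61) = 1.
So 260·-324 ≡ 1 (mod 1381), and -324 mod 1381 = 1057.

1057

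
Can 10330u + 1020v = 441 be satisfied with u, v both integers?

gcd(10330, 1020):
  10330 = 10·1020 + 130
  1020 = 7·130 + 110
  130 = 1·110 + 20
  110 = 5·20 + 10
  20 = 2·10
so gcd(10330, 1020) = 10.
10 does not divide 441 (remainder 1), so no integer solutions.

no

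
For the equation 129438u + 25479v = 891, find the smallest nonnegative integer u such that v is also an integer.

gcd(129438, 25479) = 9  (129438 = 5×25479 + 2043, 25479 = 12×2043 + 963, 2043 = 2×963 + 117, 963 = 8×117 + 27, 117 = 4×27 + 9, 27 = 3×9).
9 divides 891, so solutions exist.
Back-substituting, 129438×(873) + 25479×(-4435) = 9.
Scale by 891/9 = 99: (u₀, v₀) = (86427, -439065).
General solution: u = 86427 + 2831t, v = -439065 - 14382t for integer t.
u ≥ 0: smallest is 86427 mod 2831 = 1497 (at t = -30), with v = -7605.

1497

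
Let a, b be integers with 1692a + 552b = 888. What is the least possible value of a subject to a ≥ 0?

40

gcd(1692, 552):
  1692 = 3·552 + 36
  552 = 15·36 + 12
  36 = 3·12
so gcd(1692, 552) = 12.
12 divides 888, so solutions exist.
Back-substitute for Bézout coefficients:
  12 = 552 - 15·36
  ... = 1692·(-15) + 552·(46)
Scale by 888/12 = 74: (a₀, b₀) = (-1110, 3404).
General solution: a = -1110 + 46t, b = 3404 - 141t for integer t.
a ≥ 0: smallest is -1110 mod 46 = 40 (at t = 25), with b = -121.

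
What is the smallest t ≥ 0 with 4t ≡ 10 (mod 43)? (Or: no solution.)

24

gcd(43, 4):
  43 = 10·4 + 3
  4 = 1·3 + 1
  3 = 3·1
so gcd(43, 4) = 1.
1 divides 10, so solutions exist.
Back-substitute for Bézout coefficients:
  1 = 4 - 1·3
  ... = 4·(11) + 43·(-1)
So 4·(11) ≡ 1 (mod 43); multiply by 10: t ≡ 110 (mod 43).
Smallest nonnegative: t = 110 mod 43 = 24.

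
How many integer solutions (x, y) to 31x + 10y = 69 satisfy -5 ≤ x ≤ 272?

28

gcd(31, 10) = 1.
By Bézout, 31×(1) + 10×(-3) = 1.
Particular solution: (9, -21).
General solution: x = 9 + 10t, y = -21 - 31t for integer t.
-5 ≤ 9 + 10t ≤ 272 gives t ∈ [-1, 26], which is 28 values.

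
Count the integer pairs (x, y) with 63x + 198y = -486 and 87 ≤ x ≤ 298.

10

gcd(198, 63) = 9  (198 = 3·63 + 9, 63 = 7·9).
Back-substituting, 63·(-3) + 198·(1) = 9.
Scale by -54: particular solution (162, -54); reduce x mod 22: (8, -5).
General solution: x = 8 + 22t, y = -5 - 7t for integer t.
87 ≤ 8 + 22t ≤ 298 gives t ∈ [4, 13], which is 10 values.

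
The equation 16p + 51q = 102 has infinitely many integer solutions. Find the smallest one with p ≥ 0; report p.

0

gcd(51, 16):
  51 = 3*16 + 3
  16 = 5*3 + 1
  3 = 3*1
so gcd(51, 16) = 1.
1 divides 102, so solutions exist.
Back-substitute for Bézout coefficients:
  1 = 16 - 5*3
  ... = 16*(16) + 51*(-5)
Scale by 102/1 = 102: (p₀, q₀) = (1632, -510).
General solution: p = 1632 + 51t, q = -510 - 16t for integer t.
p ≥ 0: smallest is 1632 mod 51 = 0 (at t = -32), with q = 2.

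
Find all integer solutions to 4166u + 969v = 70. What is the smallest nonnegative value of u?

869

gcd(4166, 969):
  4166 = 4×969 + 290
  969 = 3×290 + 99
  290 = 2×99 + 92
  99 = 1×92 + 7
  92 = 13×7 + 1
  7 = 7×1
so gcd(4166, 969) = 1.
1 divides 70, so solutions exist.
Back-substitute for Bézout coefficients:
  1 = 92 - 13×7
  ... = 4166×(137) + 969×(-589)
Scale by 70/1 = 70: (u₀, v₀) = (9590, -41230).
General solution: u = 9590 + 969t, v = -41230 - 4166t for integer t.
u ≥ 0: smallest is 9590 mod 969 = 869 (at t = -9), with v = -3736.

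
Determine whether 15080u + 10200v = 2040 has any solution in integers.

gcd(15080, 10200) = 40.
40 divides 2040, so integer solutions exist.

yes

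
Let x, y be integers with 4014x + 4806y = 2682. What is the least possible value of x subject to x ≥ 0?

gcd(4806, 4014) = 18  (4806 = 1*4014 + 792, 4014 = 5*792 + 54, 792 = 14*54 + 36, 54 = 1*36 + 18, 36 = 2*18).
18 divides 2682, so solutions exist.
Back-substituting, 4014*(91) + 4806*(-76) = 18.
Scale by 2682/18 = 149: (x₀, y₀) = (13559, -11324).
General solution: x = 13559 + 267t, y = -11324 - 223t for integer t.
x ≥ 0: smallest is 13559 mod 267 = 209 (at t = -50), with y = -174.

209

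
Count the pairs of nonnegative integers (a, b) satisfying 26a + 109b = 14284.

gcd(109, 26):
  109 = 4·26 + 5
  26 = 5·5 + 1
  5 = 5·1
so gcd(109, 26) = 1.
Back-substitute for Bézout coefficients:
  1 = 26 - 5·5
  ... = 26·(21) + 109·(-5)
Scale by 14284: one solution is (299964, -71420). Reduce a mod 109: (105, 106).
General: a = 105 + 109t, b = 106 - 26t.
a ≥ 0 ⇒ t ≥ 0; b ≥ 0 ⇒ t ≤ 4. So t ∈ [0, 4]: 5 solutions.

5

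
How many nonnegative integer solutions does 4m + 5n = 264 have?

gcd(5, 4) = 1.
By Bézout, 4*(-1) + 5*(1) = 1.
One solution: (1, 52).
General: m = 1 + 5t, n = 52 - 4t.
m ≥ 0 ⇒ t ≥ 0; n ≥ 0 ⇒ t ≤ 13. So t ∈ [0, 13]: 14 solutions.

14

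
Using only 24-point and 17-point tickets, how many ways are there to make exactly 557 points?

1

Need nonnegative integers with 24j + 17k = 557.
gcd(24, 17) = 1, and 24·(5) + 17·(-7) = 1.
So (j₀, k₀) = (2785, -3899); general j = 2785 + 17t, k = -3899 - 24t.
j ≥ 0 ⇒ t ≥ -163; k ≥ 0 ⇒ t ≤ -163. That's 1 value of t.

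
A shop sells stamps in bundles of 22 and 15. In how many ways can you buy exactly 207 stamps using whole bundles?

1

Need nonnegative integers with 22j + 15k = 207.
gcd(22, 15) = 1, and 22·(-2) + 15·(3) = 1.
So (j₀, k₀) = (-414, 621); general j = -414 + 15t, k = 621 - 22t.
j ≥ 0 ⇒ t ≥ 28; k ≥ 0 ⇒ t ≤ 28. That's 1 value of t.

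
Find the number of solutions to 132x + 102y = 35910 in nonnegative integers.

16

gcd(132, 102) = 6  (132 = 1·102 + 30, 102 = 3·30 + 12, 30 = 2·12 + 6, 12 = 2·6).
Back-substituting, 132·(7) + 102·(-9) = 6.
Scale by 5985: one solution is (41895, -53865). Reduce x mod 17: (7, 343).
General: x = 7 + 17t, y = 343 - 22t.
x ≥ 0 ⇒ t ≥ 0; y ≥ 0 ⇒ t ≤ 15. So t ∈ [0, 15]: 16 solutions.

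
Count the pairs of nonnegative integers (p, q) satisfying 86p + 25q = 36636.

18

gcd(86, 25):
  86 = 3·25 + 11
  25 = 2·11 + 3
  11 = 3·3 + 2
  3 = 1·2 + 1
  2 = 2·1
so gcd(86, 25) = 1.
Back-substitute for Bézout coefficients:
  1 = 3 - 1·2
  ... = 86·(-9) + 25·(31)
Scale by 36636: one solution is (-329724, 1135716). Reduce p mod 25: (1, 1462).
General: p = 1 + 25t, q = 1462 - 86t.
p ≥ 0 ⇒ t ≥ 0; q ≥ 0 ⇒ t ≤ 17. So t ∈ [0, 17]: 18 solutions.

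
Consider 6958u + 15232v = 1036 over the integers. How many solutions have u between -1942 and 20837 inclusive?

21

gcd(15232, 6958) = 14.
By Bézout, 6958*(81) + 15232*(-37) = 14.
Particular solution: (554, -253).
General solution: u = 554 + 1088t, v = -253 - 497t for integer t.
-1942 ≤ 554 + 1088t ≤ 20837 gives t ∈ [-2, 18], which is 21 values.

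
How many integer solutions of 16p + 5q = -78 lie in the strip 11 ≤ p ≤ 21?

2

gcd(16, 5) = 1.
By Bézout, 16·(1) + 5·(-3) = 1.
Particular solution: (2, -22).
General solution: p = 2 + 5t, q = -22 - 16t for integer t.
11 ≤ 2 + 5t ≤ 21 gives t ∈ [2, 3], which is 2 values.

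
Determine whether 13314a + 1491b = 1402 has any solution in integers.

no

gcd(13314, 1491) = 21  (13314 = 8*1491 + 1386, 1491 = 1*1386 + 105, 1386 = 13*105 + 21, 105 = 5*21).
21 does not divide 1402 (remainder 16), so no integer solutions.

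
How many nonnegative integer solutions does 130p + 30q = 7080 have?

19

gcd(130, 30):
  130 = 4×30 + 10
  30 = 3×10
so gcd(130, 30) = 10.
Back-substitute for Bézout coefficients:
  10 = 130 - 4×30
  ... = 130×(1) + 30×(-4)
Scale by 708: one solution is (708, -2832). Reduce p mod 3: (0, 236).
General: p = 0 + 3t, q = 236 - 13t.
p ≥ 0 ⇒ t ≥ 0; q ≥ 0 ⇒ t ≤ 18. So t ∈ [0, 18]: 19 solutions.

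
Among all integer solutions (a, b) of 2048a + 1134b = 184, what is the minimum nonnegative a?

494

gcd(2048, 1134) = 2.
2 divides 184, so solutions exist.
By Bézout, 2048·(67) + 1134·(-121) = 2.
Scale by 184/2 = 92: (a₀, b₀) = (6164, -11132).
General solution: a = 6164 + 567t, b = -11132 - 1024t for integer t.
a ≥ 0: smallest is 6164 mod 567 = 494 (at t = -10), with b = -892.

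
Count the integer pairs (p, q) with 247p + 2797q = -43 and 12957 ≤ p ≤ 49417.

gcd(2797, 247) = 1  (2797 = 11*247 + 80, 247 = 3*80 + 7, 80 = 11*7 + 3, 7 = 2*3 + 1, 3 = 3*1).
Back-substituting, 247*(804) + 2797*(-71) = 1.
Scale by -43: particular solution (-34572, 3053); reduce p mod 2797: (1789, -158).
General solution: p = 1789 + 2797t, q = -158 - 247t for integer t.
12957 ≤ 1789 + 2797t ≤ 49417 gives t ∈ [4, 17], which is 14 values.

14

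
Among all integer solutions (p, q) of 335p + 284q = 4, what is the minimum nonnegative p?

156

gcd(335, 284) = 1  (335 = 1·284 + 51, 284 = 5·51 + 29, 51 = 1·29 + 22, 29 = 1·22 + 7, 22 = 3·7 + 1, 7 = 7·1).
1 divides 4, so solutions exist.
Back-substituting, 335·(39) + 284·(-46) = 1.
Scale by 4/1 = 4: (p₀, q₀) = (156, -184).
General solution: p = 156 + 284t, q = -184 - 335t for integer t.
p ≥ 0: smallest is 156 mod 284 = 156 (at t = 0), with q = -184.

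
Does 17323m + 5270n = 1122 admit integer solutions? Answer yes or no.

yes

gcd(17323, 5270) = 17  (17323 = 3·5270 + 1513, 5270 = 3·1513 + 731, 1513 = 2·731 + 51, 731 = 14·51 + 17, 51 = 3·17).
17 divides 1122, so integer solutions exist.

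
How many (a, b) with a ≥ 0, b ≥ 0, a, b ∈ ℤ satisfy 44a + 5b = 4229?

gcd(44, 5) = 1  (44 = 8·5 + 4, 5 = 1·4 + 1, 4 = 4·1).
Back-substituting, 44·(-1) + 5·(9) = 1.
Scale by 4229: one solution is (-4229, 38061). Reduce a mod 5: (1, 837).
General: a = 1 + 5t, b = 837 - 44t.
a ≥ 0 ⇒ t ≥ 0; b ≥ 0 ⇒ t ≤ 19. So t ∈ [0, 19]: 20 solutions.

20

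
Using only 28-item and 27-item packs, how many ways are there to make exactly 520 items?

Need nonnegative integers with 28j + 27k = 520.
gcd(28, 27) = 1, and 28·(1) + 27·(-1) = 1.
So (j₀, k₀) = (520, -520); general j = 520 + 27t, k = -520 - 28t.
j ≥ 0 ⇒ t ≥ -19; k ≥ 0 ⇒ t ≤ -19. That's 1 value of t.

1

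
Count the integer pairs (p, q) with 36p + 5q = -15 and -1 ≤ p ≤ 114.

gcd(36, 5):
  36 = 7×5 + 1
  5 = 5×1
so gcd(36, 5) = 1.
Back-substitute for Bézout coefficients:
  1 = 36 - 7×5
  ... = 36×(1) + 5×(-7)
Scale by -15: particular solution (-15, 105); reduce p mod 5: (0, -3).
General solution: p = 0 + 5t, q = -3 - 36t for integer t.
-1 ≤ 0 + 5t ≤ 114 gives t ∈ [0, 22], which is 23 values.

23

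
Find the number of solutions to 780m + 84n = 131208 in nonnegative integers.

25

gcd(780, 84) = 12.
By Bézout, 780*(-3) + 84*(28) = 12.
One solution: (0, 1562).
General: m = 0 + 7t, n = 1562 - 65t.
m ≥ 0 ⇒ t ≥ 0; n ≥ 0 ⇒ t ≤ 24. So t ∈ [0, 24]: 25 solutions.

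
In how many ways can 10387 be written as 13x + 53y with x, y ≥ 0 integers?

gcd(53, 13):
  53 = 4×13 + 1
  13 = 13×1
so gcd(53, 13) = 1.
Back-substitute for Bézout coefficients:
  1 = 53 - 4×13
  ... = 13×(-4) + 53×(1)
Scale by 10387: one solution is (-41548, 10387). Reduce x mod 53: (4, 195).
General: x = 4 + 53t, y = 195 - 13t.
x ≥ 0 ⇒ t ≥ 0; y ≥ 0 ⇒ t ≤ 15. So t ∈ [0, 15]: 16 solutions.

16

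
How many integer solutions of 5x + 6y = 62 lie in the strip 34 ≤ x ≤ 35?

1

gcd(6, 5):
  6 = 1×5 + 1
  5 = 5×1
so gcd(6, 5) = 1.
Back-substitute for Bézout coefficients:
  1 = 6 - 1×5
  ... = 5×(-1) + 6×(1)
Scale by 62: particular solution (-62, 62); reduce x mod 6: (4, 7).
General solution: x = 4 + 6t, y = 7 - 5t for integer t.
34 ≤ 4 + 6t ≤ 35 gives t ∈ [5, 5], which is 1 value.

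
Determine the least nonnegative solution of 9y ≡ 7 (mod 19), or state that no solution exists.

gcd(19, 9) = 1  (19 = 2×9 + 1, 9 = 9×1).
1 divides 7, so solutions exist.
Back-substituting, 9×(-2) + 19×(1) = 1.
So 9×(-2) ≡ 1 (mod 19); multiply by 7: y ≡ -14 (mod 19).
Smallest nonnegative: y = -14 mod 19 = 5.

5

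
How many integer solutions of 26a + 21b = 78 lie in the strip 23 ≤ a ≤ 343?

gcd(26, 21) = 1.
By Bézout, 26·(-4) + 21·(5) = 1.
Particular solution: (3, 0).
General solution: a = 3 + 21t, b = 0 - 26t for integer t.
23 ≤ 3 + 21t ≤ 343 gives t ∈ [1, 16], which is 16 values.

16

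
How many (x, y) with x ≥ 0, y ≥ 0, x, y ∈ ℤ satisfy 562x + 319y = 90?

gcd(562, 319) = 1  (562 = 1·319 + 243, 319 = 1·243 + 76, 243 = 3·76 + 15, 76 = 5·15 + 1, 15 = 15·1).
Back-substituting, 562·(-21) + 319·(37) = 1.
Scale by 90: one solution is (-1890, 3330). Reduce x mod 319: (24, -42).
General: x = 24 + 319t, y = -42 - 562t.
x ≥ 0 ⇒ t ≥ 0; y ≥ 0 ⇒ t ≤ -1. So t ∈ [0, -1]: 0 solutions.

0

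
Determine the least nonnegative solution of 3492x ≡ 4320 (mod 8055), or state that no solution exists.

195

gcd(8055, 3492):
  8055 = 2·3492 + 1071
  3492 = 3·1071 + 279
  1071 = 3·279 + 234
  279 = 1·234 + 45
  234 = 5·45 + 9
  45 = 5·9
so gcd(8055, 3492) = 9.
9 divides 4320, so solutions exist.
Back-substitute for Bézout coefficients:
  9 = 234 - 5·45
  ... = 3492·(-173) + 8055·(75)
So 3492·(-173) ≡ 9 (mod 8055); multiply by 480: x ≡ -83040 (mod 895).
Smallest nonnegative: x = -83040 mod 895 = 195.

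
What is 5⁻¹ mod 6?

gcd(6, 5) = 1  (6 = 1×5 + 1, 5 = 5×1).
Back-substituting, 5×(-1) + 6×(1) = 1.
So 5×-1 ≡ 1 (mod 6), and -1 mod 6 = 5.

5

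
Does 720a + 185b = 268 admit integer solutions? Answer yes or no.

no

gcd(720, 185) = 5  (720 = 3·185 + 165, 185 = 1·165 + 20, 165 = 8·20 + 5, 20 = 4·5).
5 does not divide 268 (remainder 3), so no integer solutions.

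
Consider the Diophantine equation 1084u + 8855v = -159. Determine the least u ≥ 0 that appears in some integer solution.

gcd(8855, 1084) = 1  (8855 = 8·1084 + 183, 1084 = 5·183 + 169, 183 = 1·169 + 14, 169 = 12·14 + 1, 14 = 14·1).
1 divides -159, so solutions exist.
Back-substituting, 1084·(629) + 8855·(-77) = 1.
Scale by -159/1 = -159: (u₀, v₀) = (-100011, 12243).
General solution: u = -100011 + 8855t, v = 12243 - 1084t for integer t.
u ≥ 0: smallest is -100011 mod 8855 = 6249 (at t = 12), with v = -765.

6249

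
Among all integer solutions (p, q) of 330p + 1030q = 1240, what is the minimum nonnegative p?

10

gcd(1030, 330) = 10  (1030 = 3·330 + 40, 330 = 8·40 + 10, 40 = 4·10).
10 divides 1240, so solutions exist.
Back-substituting, 330·(25) + 1030·(-8) = 10.
Scale by 1240/10 = 124: (p₀, q₀) = (3100, -992).
General solution: p = 3100 + 103t, q = -992 - 33t for integer t.
p ≥ 0: smallest is 3100 mod 103 = 10 (at t = -30), with q = -2.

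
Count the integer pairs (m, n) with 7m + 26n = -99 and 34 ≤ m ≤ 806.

30

gcd(26, 7):
  26 = 3*7 + 5
  7 = 1*5 + 2
  5 = 2*2 + 1
  2 = 2*1
so gcd(26, 7) = 1.
Back-substitute for Bézout coefficients:
  1 = 5 - 2*2
  ... = 7*(-11) + 26*(3)
Scale by -99: particular solution (1089, -297); reduce m mod 26: (23, -10).
General solution: m = 23 + 26t, n = -10 - 7t for integer t.
34 ≤ 23 + 26t ≤ 806 gives t ∈ [1, 30], which is 30 values.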